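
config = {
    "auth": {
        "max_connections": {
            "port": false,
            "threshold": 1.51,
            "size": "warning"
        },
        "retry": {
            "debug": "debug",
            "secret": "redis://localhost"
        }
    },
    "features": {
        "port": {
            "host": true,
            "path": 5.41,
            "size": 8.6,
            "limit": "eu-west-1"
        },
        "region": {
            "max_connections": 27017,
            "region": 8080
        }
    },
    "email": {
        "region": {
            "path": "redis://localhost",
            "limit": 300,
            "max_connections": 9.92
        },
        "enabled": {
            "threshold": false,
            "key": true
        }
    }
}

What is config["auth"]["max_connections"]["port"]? False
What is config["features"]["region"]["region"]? 8080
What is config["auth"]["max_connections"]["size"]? "warning"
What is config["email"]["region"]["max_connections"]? 9.92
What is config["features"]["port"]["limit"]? "eu-west-1"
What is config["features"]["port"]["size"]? 8.6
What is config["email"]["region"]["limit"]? 300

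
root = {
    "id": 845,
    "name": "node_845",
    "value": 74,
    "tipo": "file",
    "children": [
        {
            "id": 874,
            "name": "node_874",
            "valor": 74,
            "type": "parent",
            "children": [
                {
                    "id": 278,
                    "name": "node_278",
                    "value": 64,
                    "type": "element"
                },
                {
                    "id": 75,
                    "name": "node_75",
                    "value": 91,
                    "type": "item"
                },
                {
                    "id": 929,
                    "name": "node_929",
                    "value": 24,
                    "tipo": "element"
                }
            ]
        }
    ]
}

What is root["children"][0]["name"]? "node_874"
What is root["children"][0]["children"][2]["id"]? 929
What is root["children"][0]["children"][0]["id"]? 278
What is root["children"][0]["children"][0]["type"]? "element"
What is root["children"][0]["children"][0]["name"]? "node_278"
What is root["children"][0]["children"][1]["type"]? "item"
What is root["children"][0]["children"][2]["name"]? "node_929"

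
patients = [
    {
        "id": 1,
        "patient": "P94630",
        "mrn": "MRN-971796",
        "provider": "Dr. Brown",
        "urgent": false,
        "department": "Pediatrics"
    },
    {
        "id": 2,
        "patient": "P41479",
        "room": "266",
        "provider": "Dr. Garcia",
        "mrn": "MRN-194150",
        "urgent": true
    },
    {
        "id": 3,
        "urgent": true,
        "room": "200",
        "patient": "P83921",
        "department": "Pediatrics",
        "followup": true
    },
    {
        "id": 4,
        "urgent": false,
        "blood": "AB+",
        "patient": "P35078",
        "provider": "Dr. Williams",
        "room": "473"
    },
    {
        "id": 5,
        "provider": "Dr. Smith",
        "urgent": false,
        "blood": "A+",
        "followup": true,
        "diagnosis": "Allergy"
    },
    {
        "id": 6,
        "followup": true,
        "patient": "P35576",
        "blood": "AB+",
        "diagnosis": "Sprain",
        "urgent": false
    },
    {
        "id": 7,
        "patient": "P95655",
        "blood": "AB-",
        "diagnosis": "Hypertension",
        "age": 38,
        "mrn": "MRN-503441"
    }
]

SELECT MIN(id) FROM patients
1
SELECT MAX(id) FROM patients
7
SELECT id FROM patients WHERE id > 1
[2, 3, 4, 5, 6, 7]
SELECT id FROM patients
[1, 2, 3, 4, 5, 6, 7]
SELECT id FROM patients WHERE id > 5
[6, 7]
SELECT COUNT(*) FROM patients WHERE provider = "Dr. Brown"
1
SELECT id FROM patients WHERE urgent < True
[1, 4, 5, 6]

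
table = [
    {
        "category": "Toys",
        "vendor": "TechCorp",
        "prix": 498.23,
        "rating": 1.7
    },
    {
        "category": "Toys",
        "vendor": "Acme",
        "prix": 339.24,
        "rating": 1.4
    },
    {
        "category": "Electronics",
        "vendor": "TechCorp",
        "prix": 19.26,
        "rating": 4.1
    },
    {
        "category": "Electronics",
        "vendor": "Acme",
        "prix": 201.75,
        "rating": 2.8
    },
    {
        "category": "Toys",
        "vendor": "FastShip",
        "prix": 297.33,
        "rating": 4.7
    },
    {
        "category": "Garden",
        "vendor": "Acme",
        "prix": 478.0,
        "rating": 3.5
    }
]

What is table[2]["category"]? "Electronics"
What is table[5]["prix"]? 478.0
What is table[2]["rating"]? 4.1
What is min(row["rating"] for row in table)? 1.4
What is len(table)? 6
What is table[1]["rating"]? 1.4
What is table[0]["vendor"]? "TechCorp"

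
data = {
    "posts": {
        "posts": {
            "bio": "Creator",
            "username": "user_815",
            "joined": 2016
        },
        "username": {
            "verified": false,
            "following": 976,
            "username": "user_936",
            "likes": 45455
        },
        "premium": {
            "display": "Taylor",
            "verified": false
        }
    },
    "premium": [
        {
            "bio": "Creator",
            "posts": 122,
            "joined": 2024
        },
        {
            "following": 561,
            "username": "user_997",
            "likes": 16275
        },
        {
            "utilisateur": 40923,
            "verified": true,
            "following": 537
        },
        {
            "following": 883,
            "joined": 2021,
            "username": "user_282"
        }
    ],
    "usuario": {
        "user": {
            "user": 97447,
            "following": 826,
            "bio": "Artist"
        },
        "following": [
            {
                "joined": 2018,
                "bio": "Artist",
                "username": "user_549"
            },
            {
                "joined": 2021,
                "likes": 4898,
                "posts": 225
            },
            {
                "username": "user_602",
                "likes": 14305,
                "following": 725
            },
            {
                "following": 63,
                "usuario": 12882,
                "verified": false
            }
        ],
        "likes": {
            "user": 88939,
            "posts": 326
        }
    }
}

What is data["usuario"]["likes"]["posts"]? 326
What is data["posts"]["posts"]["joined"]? 2016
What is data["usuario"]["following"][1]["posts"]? 225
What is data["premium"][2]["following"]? 537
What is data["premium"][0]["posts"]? 122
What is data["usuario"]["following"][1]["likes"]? 4898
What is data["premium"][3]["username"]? "user_282"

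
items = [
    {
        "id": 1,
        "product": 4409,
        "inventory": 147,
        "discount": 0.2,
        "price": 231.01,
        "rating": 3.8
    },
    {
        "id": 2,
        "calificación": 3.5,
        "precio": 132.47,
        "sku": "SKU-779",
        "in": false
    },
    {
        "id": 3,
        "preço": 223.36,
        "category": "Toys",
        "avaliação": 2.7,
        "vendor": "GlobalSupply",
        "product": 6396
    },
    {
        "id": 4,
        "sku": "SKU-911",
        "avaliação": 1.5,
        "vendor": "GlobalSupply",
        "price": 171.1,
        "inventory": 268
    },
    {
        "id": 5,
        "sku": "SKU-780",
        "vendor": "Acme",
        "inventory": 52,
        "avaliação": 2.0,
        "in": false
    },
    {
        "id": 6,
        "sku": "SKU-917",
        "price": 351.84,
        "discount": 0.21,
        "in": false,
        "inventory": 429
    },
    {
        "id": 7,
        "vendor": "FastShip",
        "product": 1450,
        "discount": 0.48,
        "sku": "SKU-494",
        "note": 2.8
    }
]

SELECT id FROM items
[1, 2, 3, 4, 5, 6, 7]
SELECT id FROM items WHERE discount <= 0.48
[1, 6, 7]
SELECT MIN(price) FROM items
171.1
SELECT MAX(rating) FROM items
3.8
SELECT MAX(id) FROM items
7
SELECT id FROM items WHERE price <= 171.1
[4]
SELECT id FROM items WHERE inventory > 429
[]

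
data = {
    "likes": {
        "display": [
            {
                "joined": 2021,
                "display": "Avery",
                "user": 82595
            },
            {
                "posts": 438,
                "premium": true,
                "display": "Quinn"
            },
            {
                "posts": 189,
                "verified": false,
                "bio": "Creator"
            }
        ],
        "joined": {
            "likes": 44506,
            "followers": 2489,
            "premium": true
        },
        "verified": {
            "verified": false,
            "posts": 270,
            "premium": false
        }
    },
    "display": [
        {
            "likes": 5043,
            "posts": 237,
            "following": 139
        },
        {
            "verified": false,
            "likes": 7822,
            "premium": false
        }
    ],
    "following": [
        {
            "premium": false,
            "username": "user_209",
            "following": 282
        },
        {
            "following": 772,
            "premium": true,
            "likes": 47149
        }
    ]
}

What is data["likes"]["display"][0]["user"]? 82595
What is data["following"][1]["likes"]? 47149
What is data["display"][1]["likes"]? 7822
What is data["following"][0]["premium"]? False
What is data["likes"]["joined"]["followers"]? 2489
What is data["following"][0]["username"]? "user_209"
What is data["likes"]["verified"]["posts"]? 270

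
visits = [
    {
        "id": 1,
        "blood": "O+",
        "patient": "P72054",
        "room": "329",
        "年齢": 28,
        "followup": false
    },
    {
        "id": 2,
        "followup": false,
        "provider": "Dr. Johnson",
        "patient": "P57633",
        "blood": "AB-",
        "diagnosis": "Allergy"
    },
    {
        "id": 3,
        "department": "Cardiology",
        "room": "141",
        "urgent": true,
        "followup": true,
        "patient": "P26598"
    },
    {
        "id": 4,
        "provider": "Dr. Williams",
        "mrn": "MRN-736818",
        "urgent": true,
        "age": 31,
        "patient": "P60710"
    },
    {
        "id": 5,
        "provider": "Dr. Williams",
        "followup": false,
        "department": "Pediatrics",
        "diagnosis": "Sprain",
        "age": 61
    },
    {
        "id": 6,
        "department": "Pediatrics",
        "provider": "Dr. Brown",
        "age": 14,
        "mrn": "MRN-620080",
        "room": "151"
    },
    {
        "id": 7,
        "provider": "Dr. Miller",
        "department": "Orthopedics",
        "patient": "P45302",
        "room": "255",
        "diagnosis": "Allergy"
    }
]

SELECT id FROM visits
[1, 2, 3, 4, 5, 6, 7]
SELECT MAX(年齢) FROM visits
28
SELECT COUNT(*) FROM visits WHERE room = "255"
1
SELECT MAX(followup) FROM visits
True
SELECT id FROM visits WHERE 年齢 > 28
[]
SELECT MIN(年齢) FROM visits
28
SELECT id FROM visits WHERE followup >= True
[3]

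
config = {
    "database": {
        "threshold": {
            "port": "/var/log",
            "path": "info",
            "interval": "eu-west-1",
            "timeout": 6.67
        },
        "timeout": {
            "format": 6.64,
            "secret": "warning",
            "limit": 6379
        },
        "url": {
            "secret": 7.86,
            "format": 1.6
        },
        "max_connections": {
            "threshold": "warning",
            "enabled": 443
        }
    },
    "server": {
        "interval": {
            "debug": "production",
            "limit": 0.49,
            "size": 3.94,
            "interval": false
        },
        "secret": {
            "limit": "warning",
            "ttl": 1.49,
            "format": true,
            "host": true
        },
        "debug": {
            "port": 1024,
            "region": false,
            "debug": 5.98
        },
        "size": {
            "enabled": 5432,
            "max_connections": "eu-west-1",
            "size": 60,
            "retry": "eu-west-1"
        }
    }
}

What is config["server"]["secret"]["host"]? True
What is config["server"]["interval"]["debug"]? "production"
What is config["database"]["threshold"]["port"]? "/var/log"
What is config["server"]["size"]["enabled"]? 5432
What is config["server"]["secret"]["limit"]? "warning"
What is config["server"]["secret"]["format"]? True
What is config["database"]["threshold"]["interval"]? "eu-west-1"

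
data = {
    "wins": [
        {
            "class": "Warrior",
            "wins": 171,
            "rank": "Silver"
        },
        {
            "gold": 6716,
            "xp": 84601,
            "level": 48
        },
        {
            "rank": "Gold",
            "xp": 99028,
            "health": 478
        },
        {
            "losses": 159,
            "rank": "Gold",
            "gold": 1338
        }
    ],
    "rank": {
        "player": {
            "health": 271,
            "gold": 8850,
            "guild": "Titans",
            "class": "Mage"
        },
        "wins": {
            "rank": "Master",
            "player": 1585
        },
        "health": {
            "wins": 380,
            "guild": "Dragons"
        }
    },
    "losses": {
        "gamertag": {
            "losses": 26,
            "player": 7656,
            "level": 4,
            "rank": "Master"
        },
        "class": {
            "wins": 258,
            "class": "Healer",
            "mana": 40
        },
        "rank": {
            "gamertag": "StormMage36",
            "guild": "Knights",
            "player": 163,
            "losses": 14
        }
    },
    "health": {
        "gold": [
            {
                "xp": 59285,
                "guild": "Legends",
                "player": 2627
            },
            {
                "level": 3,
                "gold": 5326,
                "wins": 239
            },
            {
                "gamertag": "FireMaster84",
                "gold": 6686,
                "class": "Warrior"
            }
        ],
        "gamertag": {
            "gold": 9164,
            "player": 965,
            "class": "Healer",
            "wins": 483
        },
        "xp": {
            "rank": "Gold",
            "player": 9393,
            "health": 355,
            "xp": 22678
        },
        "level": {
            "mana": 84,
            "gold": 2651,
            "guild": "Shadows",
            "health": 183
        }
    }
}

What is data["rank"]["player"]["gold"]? 8850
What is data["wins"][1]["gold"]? 6716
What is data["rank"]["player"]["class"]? "Mage"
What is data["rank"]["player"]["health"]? 271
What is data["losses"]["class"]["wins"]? 258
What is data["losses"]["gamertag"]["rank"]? "Master"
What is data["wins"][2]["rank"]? "Gold"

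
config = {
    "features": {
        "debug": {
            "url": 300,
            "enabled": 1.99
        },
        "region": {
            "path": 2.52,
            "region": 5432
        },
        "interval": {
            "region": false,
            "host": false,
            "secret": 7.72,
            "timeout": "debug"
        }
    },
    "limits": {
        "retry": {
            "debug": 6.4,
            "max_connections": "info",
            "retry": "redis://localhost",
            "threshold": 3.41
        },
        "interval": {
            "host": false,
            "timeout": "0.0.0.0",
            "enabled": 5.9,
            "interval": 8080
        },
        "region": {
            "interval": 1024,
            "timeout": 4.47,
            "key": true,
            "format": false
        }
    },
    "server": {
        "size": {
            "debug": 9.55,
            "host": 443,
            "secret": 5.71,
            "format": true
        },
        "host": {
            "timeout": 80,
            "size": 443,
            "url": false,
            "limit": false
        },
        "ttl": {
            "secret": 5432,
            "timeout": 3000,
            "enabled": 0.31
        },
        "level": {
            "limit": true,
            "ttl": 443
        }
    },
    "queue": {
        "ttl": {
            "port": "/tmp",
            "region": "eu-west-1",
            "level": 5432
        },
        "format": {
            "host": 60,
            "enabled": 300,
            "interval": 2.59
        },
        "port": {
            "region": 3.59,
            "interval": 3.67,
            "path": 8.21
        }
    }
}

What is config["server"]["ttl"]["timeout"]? 3000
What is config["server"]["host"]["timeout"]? 80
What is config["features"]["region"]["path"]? 2.52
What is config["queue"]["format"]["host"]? 60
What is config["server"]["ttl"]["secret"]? 5432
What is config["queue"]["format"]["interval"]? 2.59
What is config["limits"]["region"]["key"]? True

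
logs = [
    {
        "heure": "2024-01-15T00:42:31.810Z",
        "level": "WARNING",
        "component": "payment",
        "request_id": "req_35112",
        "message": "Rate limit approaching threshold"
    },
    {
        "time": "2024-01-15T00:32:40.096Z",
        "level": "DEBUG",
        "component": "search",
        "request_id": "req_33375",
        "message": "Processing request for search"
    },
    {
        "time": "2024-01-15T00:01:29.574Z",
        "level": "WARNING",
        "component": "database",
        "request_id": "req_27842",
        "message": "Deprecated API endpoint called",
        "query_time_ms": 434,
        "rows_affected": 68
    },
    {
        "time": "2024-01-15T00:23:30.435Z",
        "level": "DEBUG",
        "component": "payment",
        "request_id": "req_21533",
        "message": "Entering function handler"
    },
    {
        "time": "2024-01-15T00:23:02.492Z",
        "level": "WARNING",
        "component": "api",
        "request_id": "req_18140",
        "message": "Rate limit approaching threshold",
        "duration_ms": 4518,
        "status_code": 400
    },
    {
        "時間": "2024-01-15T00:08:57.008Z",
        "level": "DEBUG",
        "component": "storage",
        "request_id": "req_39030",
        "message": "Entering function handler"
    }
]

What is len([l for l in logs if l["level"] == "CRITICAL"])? 0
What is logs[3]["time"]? "2024-01-15T00:23:30.435Z"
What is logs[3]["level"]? "DEBUG"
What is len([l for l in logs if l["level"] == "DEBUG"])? 3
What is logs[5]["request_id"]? "req_39030"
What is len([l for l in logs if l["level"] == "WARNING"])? 3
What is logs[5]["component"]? "storage"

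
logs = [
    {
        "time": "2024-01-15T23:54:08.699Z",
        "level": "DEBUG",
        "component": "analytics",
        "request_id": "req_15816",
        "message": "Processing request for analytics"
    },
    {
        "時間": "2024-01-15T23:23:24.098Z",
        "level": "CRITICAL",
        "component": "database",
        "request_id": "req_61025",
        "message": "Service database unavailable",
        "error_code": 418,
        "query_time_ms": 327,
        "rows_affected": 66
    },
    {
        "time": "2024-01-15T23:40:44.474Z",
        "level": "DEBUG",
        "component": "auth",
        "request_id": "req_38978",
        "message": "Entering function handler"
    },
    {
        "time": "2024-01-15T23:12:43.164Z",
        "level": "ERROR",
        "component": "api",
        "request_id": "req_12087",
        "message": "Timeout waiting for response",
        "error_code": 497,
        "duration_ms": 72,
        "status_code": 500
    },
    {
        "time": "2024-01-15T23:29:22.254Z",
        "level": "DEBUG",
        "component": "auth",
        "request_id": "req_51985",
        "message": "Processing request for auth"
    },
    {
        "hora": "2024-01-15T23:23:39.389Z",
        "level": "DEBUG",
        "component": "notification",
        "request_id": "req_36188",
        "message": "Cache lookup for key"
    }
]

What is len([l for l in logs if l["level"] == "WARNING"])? 0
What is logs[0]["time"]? "2024-01-15T23:54:08.699Z"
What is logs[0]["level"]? "DEBUG"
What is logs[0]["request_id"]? "req_15816"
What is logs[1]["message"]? "Service database unavailable"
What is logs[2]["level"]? "DEBUG"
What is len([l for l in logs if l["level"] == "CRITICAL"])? 1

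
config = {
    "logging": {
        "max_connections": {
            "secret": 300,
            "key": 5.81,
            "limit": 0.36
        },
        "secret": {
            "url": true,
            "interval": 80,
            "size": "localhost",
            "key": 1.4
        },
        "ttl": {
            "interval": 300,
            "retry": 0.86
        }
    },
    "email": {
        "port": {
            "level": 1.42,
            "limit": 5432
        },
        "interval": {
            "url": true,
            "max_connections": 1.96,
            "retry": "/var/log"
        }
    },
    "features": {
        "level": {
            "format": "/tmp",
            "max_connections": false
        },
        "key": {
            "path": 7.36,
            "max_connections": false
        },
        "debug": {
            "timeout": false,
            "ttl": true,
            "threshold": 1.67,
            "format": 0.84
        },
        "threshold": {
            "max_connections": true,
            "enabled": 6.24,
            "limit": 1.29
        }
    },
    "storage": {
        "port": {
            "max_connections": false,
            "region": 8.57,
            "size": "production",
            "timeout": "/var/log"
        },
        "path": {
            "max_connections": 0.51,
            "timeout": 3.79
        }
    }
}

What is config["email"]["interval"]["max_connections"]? 1.96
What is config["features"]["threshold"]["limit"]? 1.29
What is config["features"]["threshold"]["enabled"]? 6.24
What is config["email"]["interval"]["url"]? True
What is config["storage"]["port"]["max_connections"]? False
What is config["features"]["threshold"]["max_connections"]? True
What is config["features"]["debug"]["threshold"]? 1.67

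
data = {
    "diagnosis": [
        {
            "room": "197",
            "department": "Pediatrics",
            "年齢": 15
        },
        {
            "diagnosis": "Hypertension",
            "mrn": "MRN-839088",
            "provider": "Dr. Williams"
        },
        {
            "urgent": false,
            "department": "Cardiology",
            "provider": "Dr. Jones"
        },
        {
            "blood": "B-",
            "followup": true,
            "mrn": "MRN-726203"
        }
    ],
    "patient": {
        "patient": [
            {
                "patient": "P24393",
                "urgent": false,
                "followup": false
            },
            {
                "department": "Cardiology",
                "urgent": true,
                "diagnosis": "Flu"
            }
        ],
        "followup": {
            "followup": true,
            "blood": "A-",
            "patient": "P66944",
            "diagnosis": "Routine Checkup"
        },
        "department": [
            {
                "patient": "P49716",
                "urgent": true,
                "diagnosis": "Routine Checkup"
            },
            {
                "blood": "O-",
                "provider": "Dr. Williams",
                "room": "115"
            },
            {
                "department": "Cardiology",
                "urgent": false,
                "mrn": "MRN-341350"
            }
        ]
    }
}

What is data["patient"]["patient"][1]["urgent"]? True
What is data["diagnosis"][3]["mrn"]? "MRN-726203"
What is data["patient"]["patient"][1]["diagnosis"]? "Flu"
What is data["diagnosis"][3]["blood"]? "B-"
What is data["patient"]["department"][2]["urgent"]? False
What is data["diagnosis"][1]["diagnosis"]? "Hypertension"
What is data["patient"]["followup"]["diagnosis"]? "Routine Checkup"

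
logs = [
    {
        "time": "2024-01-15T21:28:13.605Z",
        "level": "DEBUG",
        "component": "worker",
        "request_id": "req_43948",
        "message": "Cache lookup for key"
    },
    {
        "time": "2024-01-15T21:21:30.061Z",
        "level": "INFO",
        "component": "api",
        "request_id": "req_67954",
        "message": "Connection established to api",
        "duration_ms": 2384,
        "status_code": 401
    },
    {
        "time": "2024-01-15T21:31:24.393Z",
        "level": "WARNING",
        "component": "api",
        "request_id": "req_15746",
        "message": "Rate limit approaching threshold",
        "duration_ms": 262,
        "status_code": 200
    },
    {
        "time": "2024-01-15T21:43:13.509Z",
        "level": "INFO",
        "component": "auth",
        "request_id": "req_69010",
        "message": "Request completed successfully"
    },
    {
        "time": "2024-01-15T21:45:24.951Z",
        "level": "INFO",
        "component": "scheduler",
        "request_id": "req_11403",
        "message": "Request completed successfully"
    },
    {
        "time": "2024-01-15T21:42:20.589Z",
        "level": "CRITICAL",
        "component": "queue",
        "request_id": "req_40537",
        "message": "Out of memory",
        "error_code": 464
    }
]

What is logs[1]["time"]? "2024-01-15T21:21:30.061Z"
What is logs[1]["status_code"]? 401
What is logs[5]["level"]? "CRITICAL"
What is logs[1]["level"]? "INFO"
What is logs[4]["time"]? "2024-01-15T21:45:24.951Z"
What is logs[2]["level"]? "WARNING"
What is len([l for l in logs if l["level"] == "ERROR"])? 0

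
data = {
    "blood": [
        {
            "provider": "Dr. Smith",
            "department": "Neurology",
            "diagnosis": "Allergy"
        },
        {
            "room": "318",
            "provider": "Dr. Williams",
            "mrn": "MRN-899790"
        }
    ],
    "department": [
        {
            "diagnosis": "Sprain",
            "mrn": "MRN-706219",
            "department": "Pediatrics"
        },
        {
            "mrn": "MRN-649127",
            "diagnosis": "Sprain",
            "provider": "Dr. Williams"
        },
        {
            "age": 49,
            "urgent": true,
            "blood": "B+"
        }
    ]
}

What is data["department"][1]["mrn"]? "MRN-649127"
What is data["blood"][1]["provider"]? "Dr. Williams"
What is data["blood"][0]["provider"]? "Dr. Smith"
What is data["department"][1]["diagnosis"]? "Sprain"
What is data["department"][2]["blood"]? "B+"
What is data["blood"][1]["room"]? "318"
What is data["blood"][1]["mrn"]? "MRN-899790"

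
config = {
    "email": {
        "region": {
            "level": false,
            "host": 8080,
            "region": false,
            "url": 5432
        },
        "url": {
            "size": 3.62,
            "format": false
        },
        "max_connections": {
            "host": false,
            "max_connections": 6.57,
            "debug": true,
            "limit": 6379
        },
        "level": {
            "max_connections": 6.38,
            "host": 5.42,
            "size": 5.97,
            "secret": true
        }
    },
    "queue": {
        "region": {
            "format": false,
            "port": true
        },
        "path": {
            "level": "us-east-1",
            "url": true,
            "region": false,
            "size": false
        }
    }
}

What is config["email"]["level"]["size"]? 5.97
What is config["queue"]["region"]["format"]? False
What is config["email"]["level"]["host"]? 5.42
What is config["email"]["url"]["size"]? 3.62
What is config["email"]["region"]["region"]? False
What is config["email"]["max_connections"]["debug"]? True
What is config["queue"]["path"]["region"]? False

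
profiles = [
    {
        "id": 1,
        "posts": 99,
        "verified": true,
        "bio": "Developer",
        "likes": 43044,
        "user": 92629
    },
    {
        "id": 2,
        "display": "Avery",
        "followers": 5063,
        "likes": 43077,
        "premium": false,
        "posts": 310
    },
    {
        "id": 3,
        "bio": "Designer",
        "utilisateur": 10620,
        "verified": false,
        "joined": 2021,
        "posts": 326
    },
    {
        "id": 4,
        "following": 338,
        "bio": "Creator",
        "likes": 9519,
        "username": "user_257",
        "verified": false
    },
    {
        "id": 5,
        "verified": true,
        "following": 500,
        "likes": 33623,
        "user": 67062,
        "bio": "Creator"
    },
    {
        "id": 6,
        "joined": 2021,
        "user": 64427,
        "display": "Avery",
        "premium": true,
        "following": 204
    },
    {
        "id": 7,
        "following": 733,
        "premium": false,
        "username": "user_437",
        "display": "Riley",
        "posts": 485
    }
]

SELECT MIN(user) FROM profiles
64427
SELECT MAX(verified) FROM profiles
True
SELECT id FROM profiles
[1, 2, 3, 4, 5, 6, 7]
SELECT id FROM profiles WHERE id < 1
[]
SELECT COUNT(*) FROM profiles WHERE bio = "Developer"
1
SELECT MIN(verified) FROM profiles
False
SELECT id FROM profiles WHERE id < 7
[1, 2, 3, 4, 5, 6]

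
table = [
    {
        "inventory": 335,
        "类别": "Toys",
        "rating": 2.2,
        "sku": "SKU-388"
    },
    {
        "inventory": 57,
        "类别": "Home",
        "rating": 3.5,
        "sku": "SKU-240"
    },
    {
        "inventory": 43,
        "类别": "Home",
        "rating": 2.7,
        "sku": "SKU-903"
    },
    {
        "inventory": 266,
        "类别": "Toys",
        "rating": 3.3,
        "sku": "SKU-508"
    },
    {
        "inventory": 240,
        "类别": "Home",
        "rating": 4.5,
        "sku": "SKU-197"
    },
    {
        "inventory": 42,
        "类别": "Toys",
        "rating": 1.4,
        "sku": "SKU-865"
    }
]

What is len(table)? 6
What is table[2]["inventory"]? 43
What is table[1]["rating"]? 3.5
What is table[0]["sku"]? "SKU-388"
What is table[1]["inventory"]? 57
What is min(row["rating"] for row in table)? 1.4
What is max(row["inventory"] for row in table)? 335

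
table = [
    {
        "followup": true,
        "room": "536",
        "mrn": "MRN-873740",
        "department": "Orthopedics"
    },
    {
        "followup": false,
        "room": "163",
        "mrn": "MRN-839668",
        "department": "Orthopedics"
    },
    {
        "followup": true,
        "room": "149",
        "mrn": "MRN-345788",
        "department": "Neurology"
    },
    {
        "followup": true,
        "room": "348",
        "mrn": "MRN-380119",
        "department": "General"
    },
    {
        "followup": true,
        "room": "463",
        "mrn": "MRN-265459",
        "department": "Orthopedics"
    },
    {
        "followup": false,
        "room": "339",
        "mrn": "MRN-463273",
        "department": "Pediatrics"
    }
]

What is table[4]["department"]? "Orthopedics"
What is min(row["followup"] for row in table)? False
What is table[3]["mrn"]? "MRN-380119"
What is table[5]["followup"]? False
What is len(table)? 6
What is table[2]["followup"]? True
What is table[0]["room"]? "536"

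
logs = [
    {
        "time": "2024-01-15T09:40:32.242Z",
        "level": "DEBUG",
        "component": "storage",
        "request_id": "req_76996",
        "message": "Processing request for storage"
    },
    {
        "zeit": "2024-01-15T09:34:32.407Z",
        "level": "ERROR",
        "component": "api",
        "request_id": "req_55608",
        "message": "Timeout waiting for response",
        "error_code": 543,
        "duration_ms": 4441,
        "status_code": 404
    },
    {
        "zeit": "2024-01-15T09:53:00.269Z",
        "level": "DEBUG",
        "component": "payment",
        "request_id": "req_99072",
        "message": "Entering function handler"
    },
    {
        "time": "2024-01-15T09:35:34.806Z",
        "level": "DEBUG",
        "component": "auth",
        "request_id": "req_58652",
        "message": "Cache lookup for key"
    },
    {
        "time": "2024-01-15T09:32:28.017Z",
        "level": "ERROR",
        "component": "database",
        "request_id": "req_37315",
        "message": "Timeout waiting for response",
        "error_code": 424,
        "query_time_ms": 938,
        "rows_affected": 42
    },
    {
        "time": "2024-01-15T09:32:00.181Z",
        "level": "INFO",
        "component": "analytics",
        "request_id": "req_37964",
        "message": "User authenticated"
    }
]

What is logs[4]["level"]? "ERROR"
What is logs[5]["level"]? "INFO"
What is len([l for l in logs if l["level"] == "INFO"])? 1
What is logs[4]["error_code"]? 424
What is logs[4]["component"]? "database"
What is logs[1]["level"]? "ERROR"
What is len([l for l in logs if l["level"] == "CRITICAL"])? 0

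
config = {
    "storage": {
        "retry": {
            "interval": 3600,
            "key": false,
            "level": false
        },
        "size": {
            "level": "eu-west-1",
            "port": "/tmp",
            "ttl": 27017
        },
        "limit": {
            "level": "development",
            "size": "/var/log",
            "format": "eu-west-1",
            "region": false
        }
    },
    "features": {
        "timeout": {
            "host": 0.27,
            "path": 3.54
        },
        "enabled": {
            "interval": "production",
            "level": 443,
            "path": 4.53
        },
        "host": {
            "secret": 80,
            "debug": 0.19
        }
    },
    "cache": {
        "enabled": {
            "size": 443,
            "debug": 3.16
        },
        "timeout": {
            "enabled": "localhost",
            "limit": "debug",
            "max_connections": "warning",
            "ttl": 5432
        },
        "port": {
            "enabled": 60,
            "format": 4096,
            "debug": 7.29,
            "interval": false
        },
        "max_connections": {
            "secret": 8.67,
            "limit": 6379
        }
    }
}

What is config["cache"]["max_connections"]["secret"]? 8.67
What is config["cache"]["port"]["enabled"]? 60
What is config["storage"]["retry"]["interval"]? 3600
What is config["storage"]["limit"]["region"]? False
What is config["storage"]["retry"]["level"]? False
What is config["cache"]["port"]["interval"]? False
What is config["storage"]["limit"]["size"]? "/var/log"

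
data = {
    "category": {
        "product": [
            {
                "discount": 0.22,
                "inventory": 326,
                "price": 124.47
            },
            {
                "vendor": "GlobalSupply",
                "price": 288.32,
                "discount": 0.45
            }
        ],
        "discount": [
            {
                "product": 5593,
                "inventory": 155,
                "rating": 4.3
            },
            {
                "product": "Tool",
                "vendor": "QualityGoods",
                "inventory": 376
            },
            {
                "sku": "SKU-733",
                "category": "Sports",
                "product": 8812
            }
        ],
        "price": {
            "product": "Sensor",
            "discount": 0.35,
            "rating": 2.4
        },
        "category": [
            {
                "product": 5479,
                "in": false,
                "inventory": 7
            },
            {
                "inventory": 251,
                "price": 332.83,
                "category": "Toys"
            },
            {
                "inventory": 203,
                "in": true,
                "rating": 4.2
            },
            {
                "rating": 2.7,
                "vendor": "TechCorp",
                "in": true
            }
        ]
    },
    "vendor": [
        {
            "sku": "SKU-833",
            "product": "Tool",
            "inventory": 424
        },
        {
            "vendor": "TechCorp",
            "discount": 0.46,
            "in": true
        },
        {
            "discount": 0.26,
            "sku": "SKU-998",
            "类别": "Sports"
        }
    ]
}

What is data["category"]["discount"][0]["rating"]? 4.3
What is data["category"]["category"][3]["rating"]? 2.7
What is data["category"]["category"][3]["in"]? True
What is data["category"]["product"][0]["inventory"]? 326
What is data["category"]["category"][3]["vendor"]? "TechCorp"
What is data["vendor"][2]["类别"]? "Sports"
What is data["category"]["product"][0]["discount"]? 0.22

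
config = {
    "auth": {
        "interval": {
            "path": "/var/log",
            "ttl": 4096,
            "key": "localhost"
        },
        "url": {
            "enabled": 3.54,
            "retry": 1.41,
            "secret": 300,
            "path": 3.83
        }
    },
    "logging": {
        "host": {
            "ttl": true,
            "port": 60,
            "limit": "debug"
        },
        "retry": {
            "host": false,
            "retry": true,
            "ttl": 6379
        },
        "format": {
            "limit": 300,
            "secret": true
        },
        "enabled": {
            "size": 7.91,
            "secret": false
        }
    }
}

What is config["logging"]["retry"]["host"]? False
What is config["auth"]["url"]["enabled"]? 3.54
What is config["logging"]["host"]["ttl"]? True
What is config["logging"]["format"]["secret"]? True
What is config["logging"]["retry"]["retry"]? True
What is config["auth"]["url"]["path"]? 3.83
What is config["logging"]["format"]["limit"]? 300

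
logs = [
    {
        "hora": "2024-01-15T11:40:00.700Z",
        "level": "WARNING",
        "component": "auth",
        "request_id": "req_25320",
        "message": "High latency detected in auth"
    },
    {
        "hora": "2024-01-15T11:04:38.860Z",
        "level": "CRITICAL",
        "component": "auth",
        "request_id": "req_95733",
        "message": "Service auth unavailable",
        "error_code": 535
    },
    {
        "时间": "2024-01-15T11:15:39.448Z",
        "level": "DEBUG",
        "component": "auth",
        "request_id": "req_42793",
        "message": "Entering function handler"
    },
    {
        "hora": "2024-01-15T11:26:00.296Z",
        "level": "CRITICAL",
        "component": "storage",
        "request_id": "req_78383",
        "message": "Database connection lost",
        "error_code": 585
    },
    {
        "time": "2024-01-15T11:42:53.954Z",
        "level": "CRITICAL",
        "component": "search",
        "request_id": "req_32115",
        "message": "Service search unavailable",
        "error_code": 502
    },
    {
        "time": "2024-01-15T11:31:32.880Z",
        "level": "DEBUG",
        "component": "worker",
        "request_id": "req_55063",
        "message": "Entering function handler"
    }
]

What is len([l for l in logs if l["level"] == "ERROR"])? 0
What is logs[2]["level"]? "DEBUG"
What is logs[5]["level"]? "DEBUG"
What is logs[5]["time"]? "2024-01-15T11:31:32.880Z"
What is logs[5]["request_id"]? "req_55063"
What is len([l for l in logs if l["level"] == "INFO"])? 0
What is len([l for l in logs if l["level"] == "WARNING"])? 1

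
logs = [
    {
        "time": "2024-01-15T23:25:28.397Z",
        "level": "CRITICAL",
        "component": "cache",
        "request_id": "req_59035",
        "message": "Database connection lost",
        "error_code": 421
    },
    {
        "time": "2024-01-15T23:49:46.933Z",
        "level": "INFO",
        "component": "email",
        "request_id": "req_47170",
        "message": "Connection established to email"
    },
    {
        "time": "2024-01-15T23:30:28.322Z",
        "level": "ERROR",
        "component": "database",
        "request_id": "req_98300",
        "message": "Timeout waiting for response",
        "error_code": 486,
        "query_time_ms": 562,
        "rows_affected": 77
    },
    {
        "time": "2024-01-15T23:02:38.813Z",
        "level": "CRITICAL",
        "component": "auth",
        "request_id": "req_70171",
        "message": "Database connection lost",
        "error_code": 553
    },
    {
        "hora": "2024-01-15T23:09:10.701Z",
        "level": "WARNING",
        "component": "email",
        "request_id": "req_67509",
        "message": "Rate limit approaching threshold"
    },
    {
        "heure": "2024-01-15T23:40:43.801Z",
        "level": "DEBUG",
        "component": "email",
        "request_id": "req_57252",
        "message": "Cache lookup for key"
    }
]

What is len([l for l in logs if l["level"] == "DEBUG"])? 1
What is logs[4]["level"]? "WARNING"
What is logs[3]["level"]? "CRITICAL"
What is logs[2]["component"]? "database"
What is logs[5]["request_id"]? "req_57252"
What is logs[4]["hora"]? "2024-01-15T23:09:10.701Z"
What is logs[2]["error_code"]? 486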